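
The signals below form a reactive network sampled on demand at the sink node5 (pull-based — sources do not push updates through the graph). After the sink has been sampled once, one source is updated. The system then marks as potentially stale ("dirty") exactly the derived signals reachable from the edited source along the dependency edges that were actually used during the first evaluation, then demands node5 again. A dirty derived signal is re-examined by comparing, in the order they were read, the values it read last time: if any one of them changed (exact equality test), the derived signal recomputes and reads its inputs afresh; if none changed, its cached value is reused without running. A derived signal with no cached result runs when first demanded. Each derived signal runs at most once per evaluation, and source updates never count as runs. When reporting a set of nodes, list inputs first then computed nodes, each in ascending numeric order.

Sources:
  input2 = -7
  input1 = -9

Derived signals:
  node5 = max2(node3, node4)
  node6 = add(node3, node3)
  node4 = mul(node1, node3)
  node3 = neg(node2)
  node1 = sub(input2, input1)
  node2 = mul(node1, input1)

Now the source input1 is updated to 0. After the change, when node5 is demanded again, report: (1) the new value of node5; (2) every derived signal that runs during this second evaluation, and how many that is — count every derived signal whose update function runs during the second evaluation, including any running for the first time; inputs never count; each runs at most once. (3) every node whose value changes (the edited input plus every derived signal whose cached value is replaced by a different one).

node5 now evaluates to 0.
Run set: node1, node2, node3, node4, node5 (5 run).
Changed values: input1, node1, node2, node3, node4, node5.

Initial pass — values computed on the first demand:
  node1 = sub(-7, -9) = 2
  node2 = mul(2, -9) = -18
  node3 = neg(-18) = 18
  node4 = mul(2, 18) = 36
  node5 = max2(18, 36) = 36

Second demand — change propagation:
  node1: re-runs because input1 -9->0; new result -7.
  node2: re-runs because node1 2->-7; input1 -9->0; new result 0.
  node3: re-runs because node2 -18->0; new result 0.
  node4: re-runs because node1 2->-7; node3 18->0; new result 0.
  node5: re-runs because node3 18->0; node4 36->0; new result 0.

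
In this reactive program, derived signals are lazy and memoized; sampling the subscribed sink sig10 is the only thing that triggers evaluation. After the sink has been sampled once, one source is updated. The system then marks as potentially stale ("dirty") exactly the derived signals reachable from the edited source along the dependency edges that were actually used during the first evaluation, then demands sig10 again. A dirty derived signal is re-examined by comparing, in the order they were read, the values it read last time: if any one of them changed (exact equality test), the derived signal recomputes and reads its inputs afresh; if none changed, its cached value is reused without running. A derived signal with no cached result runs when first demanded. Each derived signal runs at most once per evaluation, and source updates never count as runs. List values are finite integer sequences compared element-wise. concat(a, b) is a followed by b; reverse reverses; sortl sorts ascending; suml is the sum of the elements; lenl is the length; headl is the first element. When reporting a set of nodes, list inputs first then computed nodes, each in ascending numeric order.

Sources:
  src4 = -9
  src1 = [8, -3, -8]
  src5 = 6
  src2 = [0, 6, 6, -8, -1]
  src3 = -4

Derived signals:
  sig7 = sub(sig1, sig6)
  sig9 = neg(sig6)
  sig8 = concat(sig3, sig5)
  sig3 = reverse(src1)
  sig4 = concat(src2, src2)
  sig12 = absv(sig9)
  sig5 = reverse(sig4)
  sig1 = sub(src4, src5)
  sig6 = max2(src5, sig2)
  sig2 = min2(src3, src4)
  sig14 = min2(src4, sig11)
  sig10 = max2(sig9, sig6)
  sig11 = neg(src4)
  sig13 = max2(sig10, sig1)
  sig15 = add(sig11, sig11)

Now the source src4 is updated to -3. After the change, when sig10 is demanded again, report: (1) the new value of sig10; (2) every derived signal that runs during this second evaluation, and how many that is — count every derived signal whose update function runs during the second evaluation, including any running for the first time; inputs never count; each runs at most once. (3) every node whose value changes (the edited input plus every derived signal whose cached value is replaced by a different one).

First demand of the output computes:
  sig2 = min2(-4, -9) = -9
  sig6 = max2(6, -9) = 6
  sig9 = neg(6) = -6
  sig10 = max2(-6, 6) = 6

After the edit, cleaning proceeds:
  sig2: a read changed (src4 -9->-3) — executes, giving -4.
  sig6: a read changed (sig2 -9->-4) — executes, giving 6 — identical to its old value.
  sig9: dirty, but its reads are unchanged (sig6 unchanged); cached -6 stands.
  sig10: dirty, but its reads are unchanged (sig9 unchanged, sig6 unchanged); cached 6 stands.

Note the absorption at sig6: it re-runs yet its value is the same, leaving the output's value untouched.

Demanding sig10 again yields 6.
2 derived signals run: sig2, sig6.
The nodes whose values change: src4, sig2.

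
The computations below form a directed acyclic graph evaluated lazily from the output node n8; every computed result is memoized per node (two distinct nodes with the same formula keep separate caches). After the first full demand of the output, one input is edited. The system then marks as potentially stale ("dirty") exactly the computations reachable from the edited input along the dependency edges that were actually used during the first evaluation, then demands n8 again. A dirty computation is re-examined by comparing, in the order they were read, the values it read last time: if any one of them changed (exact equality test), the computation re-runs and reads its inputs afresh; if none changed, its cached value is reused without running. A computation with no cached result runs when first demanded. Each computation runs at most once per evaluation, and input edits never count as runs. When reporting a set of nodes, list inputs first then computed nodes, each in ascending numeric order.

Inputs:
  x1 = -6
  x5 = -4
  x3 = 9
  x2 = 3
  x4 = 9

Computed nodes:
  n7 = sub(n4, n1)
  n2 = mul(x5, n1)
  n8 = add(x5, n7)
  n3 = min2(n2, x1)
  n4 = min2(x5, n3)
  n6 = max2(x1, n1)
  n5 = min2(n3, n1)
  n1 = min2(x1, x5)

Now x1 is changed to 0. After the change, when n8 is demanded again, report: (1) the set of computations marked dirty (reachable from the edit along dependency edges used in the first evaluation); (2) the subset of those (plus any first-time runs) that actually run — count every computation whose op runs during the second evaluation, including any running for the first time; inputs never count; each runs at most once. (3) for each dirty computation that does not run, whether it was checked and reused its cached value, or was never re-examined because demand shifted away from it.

First demand of the output computes:
  n1 = min2(-6, -4) = -6
  n2 = mul(-4, -6) = 24
  n3 = min2(24, -6) = -6
  n4 = min2(-4, -6) = -6
  n7 = sub(-6, -6) = 0
  n8 = add(-4, 0) = -4

After the edit, cleaning proceeds:
  n1: a read changed (x1 -6->0) — executes, giving -4.
  n2: a read changed (n1 -6->-4) — executes, giving 16.
  n3: a read changed (n2 24->16; x1 -6->0) — executes, giving 0.
  n4: a read changed (n3 -6->0) — executes, giving -4.
  n7: a read changed (n4 -6->-4; n1 -6->-4) — executes, giving 0 — identical to its old value.
  n8: dirty, but its reads are unchanged (x5 unchanged, n7 unchanged); cached -4 stands.

Note the absorption at n7: it re-runs yet its value is the same, leaving the output's value untouched.

The edit dirties: n1, n2, n3, n4, n7, n8.
5 computations run: n1, n2, n3, n4, n7.
Cache hits after checking: n8.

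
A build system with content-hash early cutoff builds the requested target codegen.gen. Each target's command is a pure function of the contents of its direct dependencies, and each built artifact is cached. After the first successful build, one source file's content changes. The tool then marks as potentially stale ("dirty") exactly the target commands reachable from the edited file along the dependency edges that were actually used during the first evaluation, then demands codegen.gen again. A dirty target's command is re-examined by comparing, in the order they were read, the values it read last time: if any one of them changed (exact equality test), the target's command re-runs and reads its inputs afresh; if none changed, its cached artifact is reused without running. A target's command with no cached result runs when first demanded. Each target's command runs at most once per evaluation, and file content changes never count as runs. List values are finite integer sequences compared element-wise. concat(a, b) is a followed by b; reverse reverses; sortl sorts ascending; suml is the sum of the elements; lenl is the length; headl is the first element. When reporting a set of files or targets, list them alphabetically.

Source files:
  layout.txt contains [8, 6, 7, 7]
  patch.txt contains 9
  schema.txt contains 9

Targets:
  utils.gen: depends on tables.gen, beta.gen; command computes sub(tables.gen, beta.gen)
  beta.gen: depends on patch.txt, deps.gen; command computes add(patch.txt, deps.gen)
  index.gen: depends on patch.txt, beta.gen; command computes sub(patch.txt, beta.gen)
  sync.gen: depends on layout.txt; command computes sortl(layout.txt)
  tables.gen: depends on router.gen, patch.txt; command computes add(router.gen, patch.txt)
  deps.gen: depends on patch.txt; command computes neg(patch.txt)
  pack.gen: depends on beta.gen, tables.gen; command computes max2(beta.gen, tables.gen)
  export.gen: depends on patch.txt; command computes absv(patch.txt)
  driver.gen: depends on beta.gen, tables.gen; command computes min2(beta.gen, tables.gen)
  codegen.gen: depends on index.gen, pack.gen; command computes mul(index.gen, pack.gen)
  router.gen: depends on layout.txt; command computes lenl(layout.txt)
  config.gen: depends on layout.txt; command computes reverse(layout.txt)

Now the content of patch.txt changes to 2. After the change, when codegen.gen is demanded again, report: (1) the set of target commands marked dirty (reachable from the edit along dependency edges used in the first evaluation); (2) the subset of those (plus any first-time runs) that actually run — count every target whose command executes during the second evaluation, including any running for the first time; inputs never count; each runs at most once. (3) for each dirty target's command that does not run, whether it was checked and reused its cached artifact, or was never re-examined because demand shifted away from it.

Marked dirty: beta.gen, codegen.gen, deps.gen, index.gen, pack.gen, tables.gen.
Target commands that run: beta.gen, codegen.gen, deps.gen, index.gen, pack.gen, tables.gen — 6 in total.
Every dirty target's command ran.

First evaluation (everything demanded from the output):
  deps.gen = neg(9) = -9
  beta.gen = add(9, -9) = 0
  index.gen = sub(9, 0) = 9
  router.gen = lenl([8, 6, 7, 7]) = 4
  tables.gen = add(4, 9) = 13
  pack.gen = max2(0, 13) = 13
  codegen.gen = mul(9, 13) = 117

Propagation after the edit:
  deps.gen: runs — patch.txt 9->2; result -2.
  beta.gen: runs — patch.txt 9->2; deps.gen -9->-2; result 0 (same value as before).
  index.gen: runs — patch.txt 9->2; result 2.
  tables.gen: runs — patch.txt 9->2; result 6.
  pack.gen: runs — tables.gen 13->6; result 6.
  codegen.gen: runs — index.gen 9->2; pack.gen 13->6; result 12.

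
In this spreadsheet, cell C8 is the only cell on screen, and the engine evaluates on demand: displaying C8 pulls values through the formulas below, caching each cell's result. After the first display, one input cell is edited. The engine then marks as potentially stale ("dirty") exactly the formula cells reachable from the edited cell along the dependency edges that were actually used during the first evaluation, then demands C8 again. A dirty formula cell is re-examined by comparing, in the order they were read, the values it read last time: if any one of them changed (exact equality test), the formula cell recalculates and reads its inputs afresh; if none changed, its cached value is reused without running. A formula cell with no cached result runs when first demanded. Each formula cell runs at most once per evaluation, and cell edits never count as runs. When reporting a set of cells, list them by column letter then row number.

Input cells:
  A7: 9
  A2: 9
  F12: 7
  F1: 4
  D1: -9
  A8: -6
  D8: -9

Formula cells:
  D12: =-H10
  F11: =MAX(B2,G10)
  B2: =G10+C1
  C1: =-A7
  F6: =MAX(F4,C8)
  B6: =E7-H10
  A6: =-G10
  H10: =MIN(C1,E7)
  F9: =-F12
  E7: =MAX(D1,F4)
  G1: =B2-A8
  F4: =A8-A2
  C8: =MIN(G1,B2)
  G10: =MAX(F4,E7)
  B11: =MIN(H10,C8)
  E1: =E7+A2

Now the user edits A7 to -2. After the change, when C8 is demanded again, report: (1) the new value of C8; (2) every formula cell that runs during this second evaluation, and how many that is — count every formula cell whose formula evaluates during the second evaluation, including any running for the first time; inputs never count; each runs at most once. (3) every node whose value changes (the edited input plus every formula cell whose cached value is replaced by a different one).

C8 now evaluates to -7.
Run set: B2, C1, C8, G1 (4 run).
Changed values: A7, B2, C1, C8, G1.

Initial pass — values computed on the first demand:
  C1 = -(9) = -9
  F4 = -6 - 9 = -15
  E7 = MAX(-9, -15) = -9
  G10 = MAX(-15, -9) = -9
  B2 = -9 + -9 = -18
  G1 = -18 - -6 = -12
  C8 = MIN(-12, -18) = -18

Second demand — change propagation:
  C1: re-runs because A7 9->-2; new result 2.
  B2: re-runs because C1 -9->2; new result -7.
  G1: re-runs because B2 -18->-7; new result -1.
  C8: re-runs because G1 -12->-1; B2 -18->-7; new result -7.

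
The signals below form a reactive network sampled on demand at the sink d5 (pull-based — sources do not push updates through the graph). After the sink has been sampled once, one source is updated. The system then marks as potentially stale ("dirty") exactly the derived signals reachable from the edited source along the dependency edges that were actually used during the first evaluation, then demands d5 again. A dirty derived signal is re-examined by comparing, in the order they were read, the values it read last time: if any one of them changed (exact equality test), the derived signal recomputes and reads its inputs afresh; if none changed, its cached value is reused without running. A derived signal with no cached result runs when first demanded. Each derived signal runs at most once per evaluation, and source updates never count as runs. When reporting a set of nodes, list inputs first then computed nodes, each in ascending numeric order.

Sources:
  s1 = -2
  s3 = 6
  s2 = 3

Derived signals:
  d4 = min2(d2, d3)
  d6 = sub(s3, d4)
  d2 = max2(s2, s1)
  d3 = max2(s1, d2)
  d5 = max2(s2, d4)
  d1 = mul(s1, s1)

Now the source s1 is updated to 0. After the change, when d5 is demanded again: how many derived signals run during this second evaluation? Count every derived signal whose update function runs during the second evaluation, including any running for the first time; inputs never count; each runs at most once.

Initial pass — values computed on the first demand:
  d2 = max2(3, -2) = 3
  d3 = max2(-2, 3) = 3
  d4 = min2(3, 3) = 3
  d5 = max2(3, 3) = 3

Second demand — change propagation:
  d2: re-runs because s1 -2->0; new result 3 (unchanged).
  d3: re-runs because s1 -2->0; new result 3 (unchanged).
  d4: re-examined; everything it read last time is the same (d2 unchanged, d3 unchanged) — cache 3 kept, no run.
  d5: re-examined; everything it read last time is the same (s2 unchanged, d4 unchanged) — cache 3 kept, no run.

The important point: at d4 every value read last time is unchanged, so the dirty flag clears without a run.

Run set: d2, d3 (2 run).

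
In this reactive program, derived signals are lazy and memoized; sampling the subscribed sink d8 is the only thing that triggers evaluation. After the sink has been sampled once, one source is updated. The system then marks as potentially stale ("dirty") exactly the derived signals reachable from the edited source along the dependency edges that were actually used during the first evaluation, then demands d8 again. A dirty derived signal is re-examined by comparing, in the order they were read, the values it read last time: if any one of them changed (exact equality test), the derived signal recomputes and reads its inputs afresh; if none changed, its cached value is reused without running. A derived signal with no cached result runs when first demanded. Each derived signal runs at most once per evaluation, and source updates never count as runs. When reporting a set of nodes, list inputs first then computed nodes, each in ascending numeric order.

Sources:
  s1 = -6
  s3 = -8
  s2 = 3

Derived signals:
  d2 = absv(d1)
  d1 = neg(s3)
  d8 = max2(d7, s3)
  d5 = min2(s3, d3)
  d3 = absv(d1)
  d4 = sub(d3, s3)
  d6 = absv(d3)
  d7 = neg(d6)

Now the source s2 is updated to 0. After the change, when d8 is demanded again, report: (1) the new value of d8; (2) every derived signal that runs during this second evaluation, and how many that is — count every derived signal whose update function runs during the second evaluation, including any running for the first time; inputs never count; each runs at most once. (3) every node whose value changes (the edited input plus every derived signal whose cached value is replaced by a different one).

Demanding d8 again yields -8.
0 derived signals run: none.
The nodes whose values change: s2.
Note the shortcut — nothing in the graph depends on s2 at all, so no recomputation happens.

First demand of the output computes:
  d1 = neg(-8) = 8
  d3 = absv(8) = 8
  d6 = absv(8) = 8
  d7 = neg(8) = -8
  d8 = max2(-8, -8) = -8

After the edit, cleaning proceeds:
  no node depends on s2 at all; the second demand re-runs nothing.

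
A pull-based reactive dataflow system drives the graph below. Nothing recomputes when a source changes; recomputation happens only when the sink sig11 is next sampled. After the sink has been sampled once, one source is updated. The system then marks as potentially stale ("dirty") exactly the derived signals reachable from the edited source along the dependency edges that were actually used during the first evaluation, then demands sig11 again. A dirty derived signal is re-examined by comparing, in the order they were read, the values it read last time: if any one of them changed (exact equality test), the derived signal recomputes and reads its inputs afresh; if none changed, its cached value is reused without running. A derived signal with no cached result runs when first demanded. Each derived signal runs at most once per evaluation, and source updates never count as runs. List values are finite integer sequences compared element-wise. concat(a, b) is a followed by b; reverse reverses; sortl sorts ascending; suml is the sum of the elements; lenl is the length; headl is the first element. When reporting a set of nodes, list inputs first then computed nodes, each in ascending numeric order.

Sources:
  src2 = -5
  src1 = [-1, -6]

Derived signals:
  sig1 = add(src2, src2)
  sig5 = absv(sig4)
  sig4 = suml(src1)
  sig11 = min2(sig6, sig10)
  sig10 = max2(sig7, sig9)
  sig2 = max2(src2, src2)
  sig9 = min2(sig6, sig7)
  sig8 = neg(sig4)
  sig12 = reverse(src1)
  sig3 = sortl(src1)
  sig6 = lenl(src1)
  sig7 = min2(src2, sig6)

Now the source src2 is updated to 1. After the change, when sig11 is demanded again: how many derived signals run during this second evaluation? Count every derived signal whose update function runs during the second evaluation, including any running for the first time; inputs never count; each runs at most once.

Derived signals that run: sig7, sig9, sig10, sig11 — 4 in total.

First evaluation (everything demanded from the output):
  sig6 = lenl([-1, -6]) = 2
  sig7 = min2(-5, 2) = -5
  sig9 = min2(2, -5) = -5
  sig10 = max2(-5, -5) = -5
  sig11 = min2(2, -5) = -5

Propagation after the edit:
  sig7: runs — src2 -5->1; result 1.
  sig9: runs — sig7 -5->1; result 1.
  sig10: runs — sig7 -5->1; sig9 -5->1; result 1.
  sig11: runs — sig10 -5->1; result 1.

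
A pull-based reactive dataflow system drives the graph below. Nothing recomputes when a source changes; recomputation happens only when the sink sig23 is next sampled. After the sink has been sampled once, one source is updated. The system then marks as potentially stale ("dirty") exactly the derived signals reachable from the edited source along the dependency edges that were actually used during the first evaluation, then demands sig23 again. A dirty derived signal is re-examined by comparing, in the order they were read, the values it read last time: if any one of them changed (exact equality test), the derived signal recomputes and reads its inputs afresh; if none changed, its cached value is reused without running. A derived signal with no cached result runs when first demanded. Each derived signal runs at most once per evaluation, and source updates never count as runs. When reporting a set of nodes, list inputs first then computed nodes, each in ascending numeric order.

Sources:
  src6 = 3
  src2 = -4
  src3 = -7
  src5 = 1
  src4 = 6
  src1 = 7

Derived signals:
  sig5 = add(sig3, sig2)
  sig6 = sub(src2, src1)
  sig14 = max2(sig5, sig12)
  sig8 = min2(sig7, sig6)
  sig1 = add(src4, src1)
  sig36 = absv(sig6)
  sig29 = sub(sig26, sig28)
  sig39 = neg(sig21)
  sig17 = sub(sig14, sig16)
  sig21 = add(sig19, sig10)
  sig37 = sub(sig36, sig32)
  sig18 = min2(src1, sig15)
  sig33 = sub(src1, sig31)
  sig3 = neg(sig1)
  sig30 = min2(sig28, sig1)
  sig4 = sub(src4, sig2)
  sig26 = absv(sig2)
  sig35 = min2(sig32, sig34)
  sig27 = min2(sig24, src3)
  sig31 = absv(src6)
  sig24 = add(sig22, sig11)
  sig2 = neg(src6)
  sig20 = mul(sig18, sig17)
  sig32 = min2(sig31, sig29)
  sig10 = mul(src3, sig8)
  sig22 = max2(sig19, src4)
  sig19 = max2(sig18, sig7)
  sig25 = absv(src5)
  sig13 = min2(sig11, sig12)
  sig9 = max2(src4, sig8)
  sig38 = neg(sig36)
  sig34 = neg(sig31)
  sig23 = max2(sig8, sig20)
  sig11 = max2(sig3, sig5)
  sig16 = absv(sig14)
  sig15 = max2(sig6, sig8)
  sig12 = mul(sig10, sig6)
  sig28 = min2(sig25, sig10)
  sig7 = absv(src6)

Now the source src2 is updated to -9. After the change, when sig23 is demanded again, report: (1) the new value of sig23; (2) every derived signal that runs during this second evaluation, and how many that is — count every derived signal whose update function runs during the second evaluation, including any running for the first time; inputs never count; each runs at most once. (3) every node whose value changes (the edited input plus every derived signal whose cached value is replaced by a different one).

First evaluation (everything demanded from the output):
  sig1 = add(6, 7) = 13
  sig2 = neg(3) = -3
  sig3 = neg(13) = -13
  sig5 = add(-13, -3) = -16
  sig6 = sub(-4, 7) = -11
  sig7 = absv(3) = 3
  sig8 = min2(3, -11) = -11
  sig10 = mul(-7, -11) = 77
  sig12 = mul(77, -11) = -847
  sig14 = max2(-16, -847) = -16
  sig15 = max2(-11, -11) = -11
  sig16 = absv(-16) = 16
  sig17 = sub(-16, 16) = -32
  sig18 = min2(7, -11) = -11
  sig20 = mul(-11, -32) = 352
  sig23 = max2(-11, 352) = 352

Propagation after the edit:
  sig6: runs — src2 -4->-9; result -16.
  sig8: runs — sig6 -11->-16; result -16.
  sig10: runs — sig8 -11->-16; result 112.
  sig12: runs — sig10 77->112; sig6 -11->-16; result -1792.
  sig14: runs — sig12 -847->-1792; result -16 (same value as before).
  sig15: runs — sig6 -11->-16; sig8 -11->-16; result -16.
  sig16: checked — values it read are unchanged (sig14 unchanged); reused cached 16 without running.
  sig17: checked — values it read are unchanged (sig14 unchanged, sig16 unchanged); reused cached -32 without running.
  sig18: runs — sig15 -11->-16; result -16.
  sig20: runs — sig18 -11->-16; result 512.
  sig23: runs — sig8 -11->-16; sig20 352->512; result 512.

Key observation: the cutoff stops propagation at sig16 — its inputs' values are unchanged, so it reuses its cache.

New value of sig23: 512.
Derived signals that run: sig6, sig8, sig10, sig12, sig14, sig15, sig18, sig20, sig23 — 9 in total.
Values that change: src2, sig6, sig8, sig10, sig12, sig15, sig18, sig20, sig23.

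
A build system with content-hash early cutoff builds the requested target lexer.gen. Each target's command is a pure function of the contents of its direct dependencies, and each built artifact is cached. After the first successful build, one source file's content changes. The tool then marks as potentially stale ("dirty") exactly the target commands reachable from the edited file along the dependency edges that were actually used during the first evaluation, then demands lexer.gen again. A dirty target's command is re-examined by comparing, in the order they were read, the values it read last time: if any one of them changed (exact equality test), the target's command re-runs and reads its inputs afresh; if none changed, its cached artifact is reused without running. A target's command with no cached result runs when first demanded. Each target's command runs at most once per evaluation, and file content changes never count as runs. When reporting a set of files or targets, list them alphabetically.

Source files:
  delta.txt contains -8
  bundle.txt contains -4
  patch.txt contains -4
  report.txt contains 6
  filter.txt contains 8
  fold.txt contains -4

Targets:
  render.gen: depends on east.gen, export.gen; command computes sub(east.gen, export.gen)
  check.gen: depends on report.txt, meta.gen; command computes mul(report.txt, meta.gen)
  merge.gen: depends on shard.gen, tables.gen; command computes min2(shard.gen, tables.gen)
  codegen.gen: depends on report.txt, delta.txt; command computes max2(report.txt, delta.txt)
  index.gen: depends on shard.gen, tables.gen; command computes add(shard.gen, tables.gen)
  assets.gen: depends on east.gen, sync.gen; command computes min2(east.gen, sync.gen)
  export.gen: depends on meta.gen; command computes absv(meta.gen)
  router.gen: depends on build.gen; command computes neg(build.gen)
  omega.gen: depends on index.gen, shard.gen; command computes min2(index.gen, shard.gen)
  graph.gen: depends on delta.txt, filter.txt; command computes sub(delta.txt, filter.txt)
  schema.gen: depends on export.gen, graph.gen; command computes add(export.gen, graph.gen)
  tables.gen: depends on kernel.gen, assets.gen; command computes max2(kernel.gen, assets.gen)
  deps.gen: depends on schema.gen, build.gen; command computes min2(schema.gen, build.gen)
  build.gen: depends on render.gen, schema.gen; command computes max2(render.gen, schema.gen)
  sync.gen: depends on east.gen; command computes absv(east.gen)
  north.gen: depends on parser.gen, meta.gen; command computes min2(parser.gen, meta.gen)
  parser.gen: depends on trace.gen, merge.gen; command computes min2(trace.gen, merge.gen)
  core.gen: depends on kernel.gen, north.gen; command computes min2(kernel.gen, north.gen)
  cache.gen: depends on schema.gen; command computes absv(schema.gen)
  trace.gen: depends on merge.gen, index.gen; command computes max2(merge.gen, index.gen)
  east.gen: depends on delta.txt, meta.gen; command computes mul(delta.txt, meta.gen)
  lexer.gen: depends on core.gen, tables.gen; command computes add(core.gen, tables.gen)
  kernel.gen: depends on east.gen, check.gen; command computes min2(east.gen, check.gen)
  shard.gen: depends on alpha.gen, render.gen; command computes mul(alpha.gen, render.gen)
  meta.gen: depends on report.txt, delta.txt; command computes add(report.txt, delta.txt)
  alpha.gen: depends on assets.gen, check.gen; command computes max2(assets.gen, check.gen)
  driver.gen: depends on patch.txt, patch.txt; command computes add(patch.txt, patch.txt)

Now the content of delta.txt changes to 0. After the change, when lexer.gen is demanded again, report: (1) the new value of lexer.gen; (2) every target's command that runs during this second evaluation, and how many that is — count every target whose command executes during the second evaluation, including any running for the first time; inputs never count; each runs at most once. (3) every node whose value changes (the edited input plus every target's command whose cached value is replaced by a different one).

New value of lexer.gen: -216.
Target commands that run: alpha.gen, assets.gen, check.gen, core.gen, east.gen, export.gen, index.gen, kernel.gen, lexer.gen, merge.gen, meta.gen, north.gen, parser.gen, render.gen, shard.gen, sync.gen, tables.gen, trace.gen — 18 in total.
Values that change: alpha.gen, assets.gen, check.gen, core.gen, delta.txt, east.gen, export.gen, index.gen, kernel.gen, lexer.gen, merge.gen, meta.gen, north.gen, parser.gen, render.gen, shard.gen, sync.gen, tables.gen, trace.gen.

First evaluation (everything demanded from the output):
  meta.gen = add(6, -8) = -2
  check.gen = mul(6, -2) = -12
  east.gen = mul(-8, -2) = 16
  export.gen = absv(-2) = 2
  kernel.gen = min2(16, -12) = -12
  render.gen = sub(16, 2) = 14
  sync.gen = absv(16) = 16
  assets.gen = min2(16, 16) = 16
  alpha.gen = max2(16, -12) = 16
  shard.gen = mul(16, 14) = 224
  tables.gen = max2(-12, 16) = 16
  index.gen = add(224, 16) = 240
  merge.gen = min2(224, 16) = 16
  trace.gen = max2(16, 240) = 240
  parser.gen = min2(240, 16) = 16
  north.gen = min2(16, -2) = -2
  core.gen = min2(-12, -2) = -12
  lexer.gen = add(-12, 16) = 4

Propagation after the edit:
  meta.gen: runs — delta.txt -8->0; result 6.
  check.gen: runs — meta.gen -2->6; result 36.
  east.gen: runs — delta.txt -8->0; meta.gen -2->6; result 0.
  export.gen: runs — meta.gen -2->6; result 6.
  kernel.gen: runs — east.gen 16->0; check.gen -12->36; result 0.
  render.gen: runs — east.gen 16->0; export.gen 2->6; result -6.
  sync.gen: runs — east.gen 16->0; result 0.
  assets.gen: runs — east.gen 16->0; sync.gen 16->0; result 0.
  alpha.gen: runs — assets.gen 16->0; check.gen -12->36; result 36.
  shard.gen: runs — alpha.gen 16->36; render.gen 14->-6; result -216.
  tables.gen: runs — kernel.gen -12->0; assets.gen 16->0; result 0.
  index.gen: runs — shard.gen 224->-216; tables.gen 16->0; result -216.
  merge.gen: runs — shard.gen 224->-216; tables.gen 16->0; result -216.
  trace.gen: runs — merge.gen 16->-216; index.gen 240->-216; result -216.
  parser.gen: runs — trace.gen 240->-216; merge.gen 16->-216; result -216.
  north.gen: runs — parser.gen 16->-216; meta.gen -2->6; result -216.
  core.gen: runs — kernel.gen -12->0; north.gen -2->-216; result -216.
  lexer.gen: runs — core.gen -12->-216; tables.gen 16->0; result -216.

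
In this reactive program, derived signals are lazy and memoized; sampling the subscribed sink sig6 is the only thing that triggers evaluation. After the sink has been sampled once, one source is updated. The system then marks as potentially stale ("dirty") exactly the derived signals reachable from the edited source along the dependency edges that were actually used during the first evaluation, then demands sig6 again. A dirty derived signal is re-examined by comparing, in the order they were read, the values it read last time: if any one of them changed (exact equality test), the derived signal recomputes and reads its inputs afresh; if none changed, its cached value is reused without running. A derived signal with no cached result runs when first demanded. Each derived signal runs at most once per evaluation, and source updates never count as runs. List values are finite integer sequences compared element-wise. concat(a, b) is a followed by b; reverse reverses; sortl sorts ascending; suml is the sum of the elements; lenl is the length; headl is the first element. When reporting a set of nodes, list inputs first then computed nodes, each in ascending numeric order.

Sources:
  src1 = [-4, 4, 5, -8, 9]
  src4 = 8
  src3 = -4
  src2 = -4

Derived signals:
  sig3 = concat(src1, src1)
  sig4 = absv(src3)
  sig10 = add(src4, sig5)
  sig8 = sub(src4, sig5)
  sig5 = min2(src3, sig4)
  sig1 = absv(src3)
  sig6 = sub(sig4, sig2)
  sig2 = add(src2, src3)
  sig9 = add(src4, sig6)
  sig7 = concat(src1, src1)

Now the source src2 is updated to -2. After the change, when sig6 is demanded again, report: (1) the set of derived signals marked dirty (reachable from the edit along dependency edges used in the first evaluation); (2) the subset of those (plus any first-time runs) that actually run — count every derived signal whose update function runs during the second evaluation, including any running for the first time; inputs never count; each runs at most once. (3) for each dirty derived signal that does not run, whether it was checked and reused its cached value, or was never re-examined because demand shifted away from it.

The edit dirties: sig2, sig6.
2 derived signals run: sig2, sig6.
No dirty derived signal escaped a run.

First demand of the output computes:
  sig2 = add(-4, -4) = -8
  sig4 = absv(-4) = 4
  sig6 = sub(4, -8) = 12

After the edit, cleaning proceeds:
  sig2: a read changed (src2 -4->-2) — executes, giving -6.
  sig6: a read changed (sig2 -8->-6) — executes, giving 10.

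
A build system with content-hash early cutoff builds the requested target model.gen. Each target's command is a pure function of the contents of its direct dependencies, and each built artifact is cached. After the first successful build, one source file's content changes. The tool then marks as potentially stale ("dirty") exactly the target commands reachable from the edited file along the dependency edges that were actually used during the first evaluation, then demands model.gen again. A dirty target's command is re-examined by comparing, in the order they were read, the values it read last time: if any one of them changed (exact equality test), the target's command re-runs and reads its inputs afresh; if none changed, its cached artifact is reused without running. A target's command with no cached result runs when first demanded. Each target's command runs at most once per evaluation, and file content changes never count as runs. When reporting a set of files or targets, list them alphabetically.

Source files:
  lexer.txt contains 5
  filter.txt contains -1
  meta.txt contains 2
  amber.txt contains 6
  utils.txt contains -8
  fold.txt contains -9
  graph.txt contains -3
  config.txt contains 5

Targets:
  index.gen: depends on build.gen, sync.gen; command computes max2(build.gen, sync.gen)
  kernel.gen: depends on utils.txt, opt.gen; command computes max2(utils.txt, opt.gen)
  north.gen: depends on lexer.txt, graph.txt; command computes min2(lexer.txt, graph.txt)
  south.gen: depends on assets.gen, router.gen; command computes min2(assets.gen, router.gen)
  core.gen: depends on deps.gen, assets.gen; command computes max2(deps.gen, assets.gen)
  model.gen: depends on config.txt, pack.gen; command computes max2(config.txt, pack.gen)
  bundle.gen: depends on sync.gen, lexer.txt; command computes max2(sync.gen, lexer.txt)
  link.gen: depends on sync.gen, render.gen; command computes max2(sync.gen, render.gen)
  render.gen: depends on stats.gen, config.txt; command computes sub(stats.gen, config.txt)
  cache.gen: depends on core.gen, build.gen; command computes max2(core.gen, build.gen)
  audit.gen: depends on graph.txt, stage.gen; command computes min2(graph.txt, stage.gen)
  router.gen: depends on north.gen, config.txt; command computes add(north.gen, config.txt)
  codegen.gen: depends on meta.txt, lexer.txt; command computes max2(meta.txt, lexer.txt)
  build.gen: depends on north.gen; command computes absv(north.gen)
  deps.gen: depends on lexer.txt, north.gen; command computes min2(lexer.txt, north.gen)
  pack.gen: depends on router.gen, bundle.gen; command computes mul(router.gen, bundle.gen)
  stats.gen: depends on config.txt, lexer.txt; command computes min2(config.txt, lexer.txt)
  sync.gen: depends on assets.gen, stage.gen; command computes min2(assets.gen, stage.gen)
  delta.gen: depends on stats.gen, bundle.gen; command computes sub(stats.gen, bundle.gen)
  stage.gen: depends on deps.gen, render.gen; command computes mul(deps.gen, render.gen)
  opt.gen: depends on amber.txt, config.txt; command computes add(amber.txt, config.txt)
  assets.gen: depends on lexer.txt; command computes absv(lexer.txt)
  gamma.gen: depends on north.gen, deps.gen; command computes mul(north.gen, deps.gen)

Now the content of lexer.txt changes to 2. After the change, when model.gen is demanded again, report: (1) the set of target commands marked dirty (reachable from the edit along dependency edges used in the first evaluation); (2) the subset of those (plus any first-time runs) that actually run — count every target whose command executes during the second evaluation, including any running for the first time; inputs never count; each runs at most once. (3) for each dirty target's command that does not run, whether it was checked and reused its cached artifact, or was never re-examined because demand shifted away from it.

Marked dirty: assets.gen, bundle.gen, deps.gen, model.gen, north.gen, pack.gen, render.gen, router.gen, stage.gen, stats.gen, sync.gen.
Target commands that run: assets.gen, bundle.gen, deps.gen, model.gen, north.gen, pack.gen, render.gen, stage.gen, stats.gen, sync.gen — 10 in total.
Checked but reused from cache: router.gen.
Key observation: the cutoff stops propagation at router.gen — its inputs' values are unchanged, so it reuses its cache.

First evaluation (everything demanded from the output):
  assets.gen = absv(5) = 5
  north.gen = min2(5, -3) = -3
  deps.gen = min2(5, -3) = -3
  router.gen = add(-3, 5) = 2
  stats.gen = min2(5, 5) = 5
  render.gen = sub(5, 5) = 0
  stage.gen = mul(-3, 0) = 0
  sync.gen = min2(5, 0) = 0
  bundle.gen = max2(0, 5) = 5
  pack.gen = mul(2, 5) = 10
  model.gen = max2(5, 10) = 10

Propagation after the edit:
  assets.gen: runs — lexer.txt 5->2; result 2.
  north.gen: runs — lexer.txt 5->2; result -3 (same value as before).
  deps.gen: runs — lexer.txt 5->2; result -3 (same value as before).
  router.gen: checked — values it read are unchanged (north.gen unchanged, config.txt unchanged); reused cached 2 without running.
  stats.gen: runs — lexer.txt 5->2; result 2.
  render.gen: runs — stats.gen 5->2; result -3.
  stage.gen: runs — render.gen 0->-3; result 9.
  sync.gen: runs — assets.gen 5->2; stage.gen 0->9; result 2.
  bundle.gen: runs — sync.gen 0->2; lexer.txt 5->2; result 2.
  pack.gen: runs — bundle.gen 5->2; result 4.
  model.gen: runs — pack.gen 10->4; result 5.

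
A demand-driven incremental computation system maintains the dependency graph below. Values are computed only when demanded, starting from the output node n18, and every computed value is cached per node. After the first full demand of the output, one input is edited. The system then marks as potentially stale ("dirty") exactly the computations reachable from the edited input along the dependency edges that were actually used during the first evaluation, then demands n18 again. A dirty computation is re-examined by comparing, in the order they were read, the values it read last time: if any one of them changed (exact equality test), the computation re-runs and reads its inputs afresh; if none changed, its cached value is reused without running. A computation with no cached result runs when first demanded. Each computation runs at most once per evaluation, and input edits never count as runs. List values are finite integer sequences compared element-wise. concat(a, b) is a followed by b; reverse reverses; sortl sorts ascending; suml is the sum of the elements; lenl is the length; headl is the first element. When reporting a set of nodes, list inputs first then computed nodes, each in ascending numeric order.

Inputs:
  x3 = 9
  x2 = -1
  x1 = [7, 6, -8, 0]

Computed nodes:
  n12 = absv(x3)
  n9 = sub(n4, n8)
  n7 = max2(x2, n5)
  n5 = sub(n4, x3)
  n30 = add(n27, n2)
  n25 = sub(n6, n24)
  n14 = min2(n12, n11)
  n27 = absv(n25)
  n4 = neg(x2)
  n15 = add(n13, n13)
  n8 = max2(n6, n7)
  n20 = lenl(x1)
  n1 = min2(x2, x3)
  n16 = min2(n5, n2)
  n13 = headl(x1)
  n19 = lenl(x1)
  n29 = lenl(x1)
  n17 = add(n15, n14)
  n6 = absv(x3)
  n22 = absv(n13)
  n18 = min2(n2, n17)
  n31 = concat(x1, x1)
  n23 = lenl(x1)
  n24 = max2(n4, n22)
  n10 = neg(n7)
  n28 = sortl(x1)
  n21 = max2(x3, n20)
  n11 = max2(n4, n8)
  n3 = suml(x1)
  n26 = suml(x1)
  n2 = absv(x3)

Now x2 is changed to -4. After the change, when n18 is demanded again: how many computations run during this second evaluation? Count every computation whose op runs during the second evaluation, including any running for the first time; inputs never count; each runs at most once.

First evaluation (everything demanded from the output):
  n2 = absv(9) = 9
  n4 = neg(-1) = 1
  n5 = sub(1, 9) = -8
  n6 = absv(9) = 9
  n7 = max2(-1, -8) = -1
  n8 = max2(9, -1) = 9
  n11 = max2(1, 9) = 9
  n12 = absv(9) = 9
  n13 = headl([7, 6, -8, 0]) = 7
  n14 = min2(9, 9) = 9
  n15 = add(7, 7) = 14
  n17 = add(14, 9) = 23
  n18 = min2(9, 23) = 9

Propagation after the edit:
  n4: runs — x2 -1->-4; result 4.
  n5: runs — n4 1->4; result -5.
  n7: runs — x2 -1->-4; n5 -8->-5; result -4.
  n8: runs — n7 -1->-4; result 9 (same value as before).
  n11: runs — n4 1->4; result 9 (same value as before).
  n14: checked — values it read are unchanged (n12 unchanged, n11 unchanged); reused cached 9 without running.
  n17: checked — values it read are unchanged (n15 unchanged, n14 unchanged); reused cached 23 without running.
  n18: checked — values it read are unchanged (n2 unchanged, n17 unchanged); reused cached 9 without running.

Key observation: the cutoff stops propagation at n14 — its inputs' values are unchanged, so it reuses its cache.

Computations that run: n4, n5, n7, n8, n11 — 5 in total.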